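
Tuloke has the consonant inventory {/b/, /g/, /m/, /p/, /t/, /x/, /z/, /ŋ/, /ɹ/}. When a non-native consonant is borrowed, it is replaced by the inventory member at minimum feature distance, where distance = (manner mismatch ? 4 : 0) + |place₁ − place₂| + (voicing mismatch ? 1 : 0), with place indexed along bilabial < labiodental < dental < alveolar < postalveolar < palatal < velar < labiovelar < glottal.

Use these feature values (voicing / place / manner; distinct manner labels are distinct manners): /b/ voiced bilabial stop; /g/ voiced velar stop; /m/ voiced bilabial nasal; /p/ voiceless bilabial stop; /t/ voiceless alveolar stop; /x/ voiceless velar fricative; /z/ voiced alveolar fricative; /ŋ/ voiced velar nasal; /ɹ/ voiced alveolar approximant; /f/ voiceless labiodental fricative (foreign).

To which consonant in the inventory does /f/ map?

z

/z/ is closest: same manner (fricative), place distance 2 (labiodental→alveolar), voicing differs (+1); total 3. Next closest is /p/ at distance 5.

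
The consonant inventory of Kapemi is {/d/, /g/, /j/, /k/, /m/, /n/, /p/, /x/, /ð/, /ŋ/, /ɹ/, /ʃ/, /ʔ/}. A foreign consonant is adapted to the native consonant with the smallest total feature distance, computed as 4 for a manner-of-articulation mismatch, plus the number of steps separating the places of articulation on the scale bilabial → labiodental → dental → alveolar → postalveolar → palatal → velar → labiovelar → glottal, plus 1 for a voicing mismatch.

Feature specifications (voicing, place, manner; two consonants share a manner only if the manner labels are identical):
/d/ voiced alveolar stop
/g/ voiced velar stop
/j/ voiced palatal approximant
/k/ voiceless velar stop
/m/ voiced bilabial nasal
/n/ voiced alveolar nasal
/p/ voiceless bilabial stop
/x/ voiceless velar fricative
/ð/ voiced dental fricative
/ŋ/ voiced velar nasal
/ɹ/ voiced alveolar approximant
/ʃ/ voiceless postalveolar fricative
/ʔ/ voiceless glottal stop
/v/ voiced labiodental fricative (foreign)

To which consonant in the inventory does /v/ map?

/ð/ is closest: same manner (fricative), place distance 1 (labiodental→dental), same voicing; total 1. Next closest is /ʃ/ at distance 4.

ð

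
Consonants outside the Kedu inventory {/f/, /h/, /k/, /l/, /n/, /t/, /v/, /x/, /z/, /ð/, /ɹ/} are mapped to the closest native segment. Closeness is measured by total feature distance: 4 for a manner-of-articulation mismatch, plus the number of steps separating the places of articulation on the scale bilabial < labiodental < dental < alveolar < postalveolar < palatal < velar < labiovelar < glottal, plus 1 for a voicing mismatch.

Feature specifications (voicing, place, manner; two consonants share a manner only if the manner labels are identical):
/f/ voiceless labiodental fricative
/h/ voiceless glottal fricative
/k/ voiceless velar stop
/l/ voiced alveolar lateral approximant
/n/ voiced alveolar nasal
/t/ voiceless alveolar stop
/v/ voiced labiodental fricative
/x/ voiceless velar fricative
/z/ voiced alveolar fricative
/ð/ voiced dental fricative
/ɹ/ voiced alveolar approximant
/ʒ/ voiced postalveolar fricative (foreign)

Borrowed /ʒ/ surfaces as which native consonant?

z

/z/ is closest: same manner (fricative), place distance 1 (postalveolar→alveolar), same voicing; total 1. Next closest is /ð/ at distance 2.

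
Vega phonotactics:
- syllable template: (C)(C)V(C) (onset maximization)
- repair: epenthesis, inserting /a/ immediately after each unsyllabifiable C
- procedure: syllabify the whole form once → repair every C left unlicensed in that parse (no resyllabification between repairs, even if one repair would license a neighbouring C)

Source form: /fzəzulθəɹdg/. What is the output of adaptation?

fzəzulθəɹdaga

Under (C)(C)V(C), the unsyllabifiable consonants are /d/, /g/ (at most one coda consonant is licensed; onsets may contain at most 2 consonants).
Inserting the epenthetic vowel yields /d/ → /da/, /g/ → /ga/.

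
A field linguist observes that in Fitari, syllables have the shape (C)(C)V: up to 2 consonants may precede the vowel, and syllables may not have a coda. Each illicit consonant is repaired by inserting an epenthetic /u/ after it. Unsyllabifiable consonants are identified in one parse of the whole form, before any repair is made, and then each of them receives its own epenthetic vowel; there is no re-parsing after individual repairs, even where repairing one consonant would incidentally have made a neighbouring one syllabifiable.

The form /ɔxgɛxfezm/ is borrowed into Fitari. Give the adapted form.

Syllabifying with onset maximization leaves /z/, /m/ stranded (no codas are permitted; onsets may contain at most 2 consonants).
Each unlicensed consonant becomes the onset of a new syllable: /z/ → /zu/, /m/ → /mu/.

ɔxgɛxfezumu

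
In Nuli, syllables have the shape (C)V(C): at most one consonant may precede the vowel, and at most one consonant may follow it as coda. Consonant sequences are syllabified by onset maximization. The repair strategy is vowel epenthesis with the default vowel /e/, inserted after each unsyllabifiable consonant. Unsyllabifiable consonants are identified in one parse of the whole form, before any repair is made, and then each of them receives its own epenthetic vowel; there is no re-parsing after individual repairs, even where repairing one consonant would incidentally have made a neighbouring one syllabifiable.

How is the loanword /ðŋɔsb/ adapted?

Syllabifying with onset maximization leaves /ð/, /b/ stranded (at most one coda consonant is licensed; onsets are limited to one consonant).
Epenthesis after each stranded consonant: /ð/ → /ðe/, /b/ → /be/.

ðeŋɔsbe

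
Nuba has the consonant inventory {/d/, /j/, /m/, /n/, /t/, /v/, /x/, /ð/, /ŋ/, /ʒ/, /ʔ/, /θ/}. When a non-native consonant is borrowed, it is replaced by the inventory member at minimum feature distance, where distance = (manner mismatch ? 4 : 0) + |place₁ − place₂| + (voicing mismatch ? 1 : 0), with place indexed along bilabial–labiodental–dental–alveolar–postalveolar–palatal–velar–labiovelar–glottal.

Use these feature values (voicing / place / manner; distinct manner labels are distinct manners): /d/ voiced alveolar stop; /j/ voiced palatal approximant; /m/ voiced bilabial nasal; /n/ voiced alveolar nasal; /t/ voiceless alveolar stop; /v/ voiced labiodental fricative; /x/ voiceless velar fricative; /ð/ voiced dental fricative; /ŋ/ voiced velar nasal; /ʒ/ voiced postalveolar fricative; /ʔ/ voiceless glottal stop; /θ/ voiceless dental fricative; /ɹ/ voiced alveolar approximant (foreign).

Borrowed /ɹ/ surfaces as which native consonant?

/j/ is closest: same manner (approximant), place distance 2 (alveolar→palatal), same voicing; total 2. Next closest is /d/ at distance 4.

j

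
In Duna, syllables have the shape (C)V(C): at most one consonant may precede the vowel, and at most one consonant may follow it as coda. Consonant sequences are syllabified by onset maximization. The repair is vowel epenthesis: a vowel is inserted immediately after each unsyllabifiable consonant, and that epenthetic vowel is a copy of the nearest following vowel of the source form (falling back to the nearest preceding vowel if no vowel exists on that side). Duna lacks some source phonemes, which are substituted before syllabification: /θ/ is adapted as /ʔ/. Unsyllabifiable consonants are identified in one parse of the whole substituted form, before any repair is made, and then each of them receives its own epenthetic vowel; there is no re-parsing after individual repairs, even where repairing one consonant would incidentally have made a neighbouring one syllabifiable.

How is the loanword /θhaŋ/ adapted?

ʔahaŋ

Substitution: /θ/ → /ʔ/, giving /ʔhaŋ/.
Syllabifying with onset maximization leaves /ʔ/ stranded (at most one coda consonant is licensed; onsets are limited to one consonant).
Epenthesis after each stranded consonant: /ʔ/ → /ʔa/.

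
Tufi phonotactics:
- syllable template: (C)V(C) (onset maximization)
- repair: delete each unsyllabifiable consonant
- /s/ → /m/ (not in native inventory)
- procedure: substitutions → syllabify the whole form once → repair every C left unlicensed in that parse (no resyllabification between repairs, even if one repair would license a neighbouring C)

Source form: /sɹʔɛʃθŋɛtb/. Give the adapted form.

ʔɛʃŋɛt

Substitution: /s/ → /m/, giving /mɹʔɛʃθŋɛtb/.
The consonants /m/, /ɹ/, /θ/, /b/ cannot be parsed into a legal (C)V(C) syllable (at most one coda consonant is licensed; onsets are limited to one consonant).
Each unlicensed consonant is deleted: /m/, /ɹ/, /θ/, /b/.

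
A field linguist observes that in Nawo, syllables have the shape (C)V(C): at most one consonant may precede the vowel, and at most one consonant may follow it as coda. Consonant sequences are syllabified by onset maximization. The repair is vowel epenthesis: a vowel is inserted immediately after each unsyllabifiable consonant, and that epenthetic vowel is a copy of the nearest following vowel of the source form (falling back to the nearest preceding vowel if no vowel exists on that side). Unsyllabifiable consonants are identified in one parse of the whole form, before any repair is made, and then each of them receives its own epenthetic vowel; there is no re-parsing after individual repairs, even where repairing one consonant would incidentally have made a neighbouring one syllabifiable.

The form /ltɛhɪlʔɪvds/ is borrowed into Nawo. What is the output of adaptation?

Syllabifying with onset maximization leaves /l/, /d/, /s/ stranded (at most one coda consonant is licensed; onsets are limited to one consonant).
Epenthesis after each stranded consonant: /l/ → /lɛ/, /d/ → /dɪ/, /s/ → /sɪ/.

lɛtɛhɪlʔɪvdɪsɪ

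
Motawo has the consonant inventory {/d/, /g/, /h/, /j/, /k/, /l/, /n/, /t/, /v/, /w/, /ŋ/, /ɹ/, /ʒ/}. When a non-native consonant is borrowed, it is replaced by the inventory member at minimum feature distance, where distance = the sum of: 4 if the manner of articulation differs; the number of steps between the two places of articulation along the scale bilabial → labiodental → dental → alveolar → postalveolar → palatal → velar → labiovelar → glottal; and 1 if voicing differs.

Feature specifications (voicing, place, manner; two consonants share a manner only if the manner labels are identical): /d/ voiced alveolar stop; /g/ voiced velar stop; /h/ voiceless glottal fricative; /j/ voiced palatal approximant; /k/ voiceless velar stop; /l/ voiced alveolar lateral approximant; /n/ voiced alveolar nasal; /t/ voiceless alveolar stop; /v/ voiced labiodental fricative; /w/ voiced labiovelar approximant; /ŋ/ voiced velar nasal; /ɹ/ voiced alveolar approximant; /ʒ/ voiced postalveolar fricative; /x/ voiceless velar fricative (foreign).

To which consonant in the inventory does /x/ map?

/h/ is closest: same manner (fricative), place distance 2 (velar→glottal), same voicing; total 2. Next closest is /ʒ/ at distance 3.

h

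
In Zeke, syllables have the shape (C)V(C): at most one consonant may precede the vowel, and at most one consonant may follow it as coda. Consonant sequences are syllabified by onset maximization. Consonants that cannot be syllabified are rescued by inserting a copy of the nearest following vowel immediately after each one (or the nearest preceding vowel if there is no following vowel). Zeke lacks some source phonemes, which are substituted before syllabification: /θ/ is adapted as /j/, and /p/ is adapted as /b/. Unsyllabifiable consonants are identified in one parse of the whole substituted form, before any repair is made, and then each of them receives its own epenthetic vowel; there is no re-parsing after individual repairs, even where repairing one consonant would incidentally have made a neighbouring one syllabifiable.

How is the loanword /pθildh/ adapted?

bijildihi

Substitution: /p/ → /b/, /θ/ → /j/, giving /bjildh/.
Syllabifying with onset maximization leaves /b/, /d/, /h/ stranded (at most one coda consonant is licensed; onsets are limited to one consonant).
Epenthesis after each stranded consonant: /b/ → /bi/, /d/ → /di/, /h/ → /hi/.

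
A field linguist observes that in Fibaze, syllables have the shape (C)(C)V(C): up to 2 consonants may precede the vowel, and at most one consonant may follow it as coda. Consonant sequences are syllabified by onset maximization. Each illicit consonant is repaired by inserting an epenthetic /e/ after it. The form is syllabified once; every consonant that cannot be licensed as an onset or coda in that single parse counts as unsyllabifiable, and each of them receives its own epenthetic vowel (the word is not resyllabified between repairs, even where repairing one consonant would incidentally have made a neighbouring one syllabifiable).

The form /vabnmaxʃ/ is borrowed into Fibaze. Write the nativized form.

vabnmaxʃe

The consonants /ʃ/ cannot be parsed into a legal (C)(C)V(C) syllable (at most one coda consonant is licensed; onsets may contain at most 2 consonants).
Inserting the epenthetic vowel yields /ʃ/ → /ʃe/.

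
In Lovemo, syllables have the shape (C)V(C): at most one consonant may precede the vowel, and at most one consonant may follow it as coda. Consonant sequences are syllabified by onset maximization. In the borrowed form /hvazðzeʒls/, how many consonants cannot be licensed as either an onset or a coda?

The consonants /h/, /ð/, /l/, /s/ cannot be parsed into a legal (C)V(C) syllable (at most one coda consonant is licensed; onsets are limited to one consonant).

4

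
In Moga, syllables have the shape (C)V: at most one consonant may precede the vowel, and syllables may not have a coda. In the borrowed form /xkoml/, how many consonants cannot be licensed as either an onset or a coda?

Syllabifying with onset maximization leaves /x/, /m/, /l/ stranded (no codas are permitted; onsets are limited to one consonant).

3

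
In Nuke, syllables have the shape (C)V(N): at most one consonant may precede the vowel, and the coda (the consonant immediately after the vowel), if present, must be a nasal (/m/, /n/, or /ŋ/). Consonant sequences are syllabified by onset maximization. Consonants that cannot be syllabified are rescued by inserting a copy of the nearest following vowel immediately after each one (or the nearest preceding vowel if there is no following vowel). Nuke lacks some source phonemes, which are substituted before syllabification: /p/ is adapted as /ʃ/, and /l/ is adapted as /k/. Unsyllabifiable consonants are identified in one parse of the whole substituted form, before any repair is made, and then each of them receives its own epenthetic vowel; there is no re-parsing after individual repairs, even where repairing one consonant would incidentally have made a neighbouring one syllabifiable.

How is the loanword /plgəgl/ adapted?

ʃəkəgəgəkə

Substitution: /p/ → /ʃ/, /l/ → /k/, giving /ʃkgəgk/.
Syllabifying with onset maximization leaves /ʃ/, /k/, /g/, /k/ stranded (only a nasal (/m/, /n/, or /ŋ/) is licensed in coda position; onsets are limited to one consonant).
Epenthesis after each stranded consonant: /ʃ/ → /ʃə/, /k/ → /kə/, /g/ → /gə/, /k/ → /kə/.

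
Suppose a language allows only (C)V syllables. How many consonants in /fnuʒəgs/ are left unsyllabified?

3

Under (C)V, the unsyllabifiable consonants are /f/, /g/, /s/ (no codas are permitted; onsets are limited to one consonant).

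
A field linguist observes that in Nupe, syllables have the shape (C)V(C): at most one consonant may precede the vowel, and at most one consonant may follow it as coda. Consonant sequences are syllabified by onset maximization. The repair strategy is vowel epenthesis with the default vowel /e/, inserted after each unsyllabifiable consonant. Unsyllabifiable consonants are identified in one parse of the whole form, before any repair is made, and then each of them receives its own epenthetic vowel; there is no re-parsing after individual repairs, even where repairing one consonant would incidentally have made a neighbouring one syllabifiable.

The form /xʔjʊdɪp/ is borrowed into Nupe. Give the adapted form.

Syllabifying with onset maximization leaves /x/, /ʔ/ stranded (at most one coda consonant is licensed; onsets are limited to one consonant).
Epenthesis after each stranded consonant: /x/ → /xe/, /ʔ/ → /ʔe/.

xeʔejʊdɪp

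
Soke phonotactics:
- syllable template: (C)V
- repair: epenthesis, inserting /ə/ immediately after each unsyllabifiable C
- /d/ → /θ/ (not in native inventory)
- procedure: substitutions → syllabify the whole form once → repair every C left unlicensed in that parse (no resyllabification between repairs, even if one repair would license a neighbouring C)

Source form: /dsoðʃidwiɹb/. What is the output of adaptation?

θəsoðəʃiθəwiɹəbə

Substitution: /d/ → /θ/, giving /θsoðʃiθwiɹb/.
The consonants /θ/, /ð/, /θ/, /ɹ/, /b/ cannot be parsed into a legal (C)V syllable (no codas are permitted; onsets are limited to one consonant).
Each unlicensed consonant becomes the onset of a new syllable: /θ/ → /θə/, /ð/ → /ðə/, /θ/ → /θə/, /ɹ/ → /ɹə/, /b/ → /bə/.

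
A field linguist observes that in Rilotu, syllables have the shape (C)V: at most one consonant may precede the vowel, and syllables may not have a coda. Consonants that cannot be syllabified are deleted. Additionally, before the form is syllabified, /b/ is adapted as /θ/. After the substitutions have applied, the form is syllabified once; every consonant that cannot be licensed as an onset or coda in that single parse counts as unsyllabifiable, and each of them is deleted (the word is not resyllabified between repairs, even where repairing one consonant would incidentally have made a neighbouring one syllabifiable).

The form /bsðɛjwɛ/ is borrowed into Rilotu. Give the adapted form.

Substitution: /b/ → /θ/, giving /θsðɛjwɛ/.
The consonants /θ/, /s/, /j/ cannot be parsed into a legal (C)V syllable (no codas are permitted; onsets are limited to one consonant).
Deleting the stranded consonants removes /θ/, /s/, /j/.

ðɛwɛ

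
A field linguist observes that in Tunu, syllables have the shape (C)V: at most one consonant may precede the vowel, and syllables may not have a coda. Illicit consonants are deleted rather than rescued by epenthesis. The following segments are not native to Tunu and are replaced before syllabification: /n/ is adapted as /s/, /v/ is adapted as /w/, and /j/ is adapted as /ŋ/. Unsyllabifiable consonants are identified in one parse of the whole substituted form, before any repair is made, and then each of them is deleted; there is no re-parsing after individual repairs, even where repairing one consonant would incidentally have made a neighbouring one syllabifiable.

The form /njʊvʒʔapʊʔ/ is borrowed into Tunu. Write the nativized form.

Substitution: /n/ → /s/, /j/ → /ŋ/, /v/ → /w/, giving /sŋʊwʒʔapʊʔ/.
The consonants /s/, /w/, /ʒ/, /ʔ/ cannot be parsed into a legal (C)V syllable (no codas are permitted; onsets are limited to one consonant).
Deletion applies to /s/, /w/, /ʒ/, /ʔ/.

ŋʊʔapʊ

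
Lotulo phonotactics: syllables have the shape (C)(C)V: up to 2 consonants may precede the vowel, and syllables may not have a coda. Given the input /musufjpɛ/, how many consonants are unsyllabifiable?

The consonants /f/ cannot be parsed into a legal (C)(C)V syllable (no codas are permitted; onsets may contain at most 2 consonants).

1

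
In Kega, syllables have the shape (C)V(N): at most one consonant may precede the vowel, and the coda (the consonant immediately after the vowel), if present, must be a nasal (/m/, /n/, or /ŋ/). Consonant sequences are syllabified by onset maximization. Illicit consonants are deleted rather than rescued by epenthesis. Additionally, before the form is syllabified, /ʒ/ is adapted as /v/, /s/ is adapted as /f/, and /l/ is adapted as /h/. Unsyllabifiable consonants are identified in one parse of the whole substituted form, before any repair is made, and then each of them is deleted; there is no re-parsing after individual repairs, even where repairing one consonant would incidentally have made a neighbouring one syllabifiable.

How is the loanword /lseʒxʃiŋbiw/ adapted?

feʃiŋbi

Substitution: /l/ → /h/, /s/ → /f/, /ʒ/ → /v/, giving /hfevxʃiŋbiw/.
Under (C)V(N), the unsyllabifiable consonants are /h/, /v/, /x/, /w/ (only a nasal (/m/, /n/, or /ŋ/) is licensed in coda position; onsets are limited to one consonant).
Each unlicensed consonant is deleted: /h/, /v/, /x/, /w/.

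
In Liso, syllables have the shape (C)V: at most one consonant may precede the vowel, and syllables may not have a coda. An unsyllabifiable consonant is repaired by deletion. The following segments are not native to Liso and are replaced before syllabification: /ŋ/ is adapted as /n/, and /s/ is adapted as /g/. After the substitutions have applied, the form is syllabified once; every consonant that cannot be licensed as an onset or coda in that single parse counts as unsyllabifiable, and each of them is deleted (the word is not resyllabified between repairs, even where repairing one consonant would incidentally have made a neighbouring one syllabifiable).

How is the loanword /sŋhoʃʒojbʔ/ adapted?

hoʒo

Substitution: /s/ → /g/, /ŋ/ → /n/, giving /gnhoʃʒojbʔ/.
Under (C)V, the unsyllabifiable consonants are /g/, /n/, /ʃ/, /j/, /b/, /ʔ/ (no codas are permitted; onsets are limited to one consonant).
Each unlicensed consonant is deleted: /g/, /n/, /ʃ/, /j/, /b/, /ʔ/.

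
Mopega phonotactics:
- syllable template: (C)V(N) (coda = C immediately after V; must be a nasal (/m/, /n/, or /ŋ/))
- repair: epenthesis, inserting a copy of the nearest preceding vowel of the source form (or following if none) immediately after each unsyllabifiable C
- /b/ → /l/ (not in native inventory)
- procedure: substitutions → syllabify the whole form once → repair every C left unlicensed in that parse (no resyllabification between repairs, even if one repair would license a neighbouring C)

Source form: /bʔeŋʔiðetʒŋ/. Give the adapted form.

leʔeŋʔiðeteʒeŋe

Substitution: /b/ → /l/, giving /lʔeŋʔiðetʒŋ/.
The consonants /l/, /t/, /ʒ/, /ŋ/ cannot be parsed into a legal (C)V(N) syllable (only a nasal (/m/, /n/, or /ŋ/) is licensed in coda position; onsets are limited to one consonant).
Each unlicensed consonant becomes the onset of a new syllable: /l/ → /le/, /t/ → /te/, /ʒ/ → /ʒe/, /ŋ/ → /ŋe/.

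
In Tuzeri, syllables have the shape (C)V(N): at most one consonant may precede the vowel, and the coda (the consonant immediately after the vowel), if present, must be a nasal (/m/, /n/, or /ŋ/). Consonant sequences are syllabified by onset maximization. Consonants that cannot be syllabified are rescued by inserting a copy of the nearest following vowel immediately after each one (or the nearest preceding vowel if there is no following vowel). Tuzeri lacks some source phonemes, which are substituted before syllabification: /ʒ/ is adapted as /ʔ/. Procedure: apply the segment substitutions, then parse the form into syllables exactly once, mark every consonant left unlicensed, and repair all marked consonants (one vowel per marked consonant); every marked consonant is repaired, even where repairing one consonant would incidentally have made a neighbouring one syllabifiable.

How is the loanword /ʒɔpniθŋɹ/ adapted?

ʔɔpiniθiŋiɹi

Substitution: /ʒ/ → /ʔ/, giving /ʔɔpniθŋɹ/.
Syllabifying with onset maximization leaves /p/, /θ/, /ŋ/, /ɹ/ stranded (only a nasal (/m/, /n/, or /ŋ/) is licensed in coda position; onsets are limited to one consonant).
Inserting the epenthetic vowel yields /p/ → /pi/, /θ/ → /θi/, /ŋ/ → /ŋi/, /ɹ/ → /ɹi/.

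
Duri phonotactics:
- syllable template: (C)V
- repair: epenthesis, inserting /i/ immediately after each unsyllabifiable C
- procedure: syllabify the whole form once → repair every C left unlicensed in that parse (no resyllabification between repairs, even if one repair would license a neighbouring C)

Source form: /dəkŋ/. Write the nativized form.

dəkiŋi

Under (C)V, the unsyllabifiable consonants are /k/, /ŋ/ (no codas are permitted; onsets are limited to one consonant).
Epenthesis after each stranded consonant: /k/ → /ki/, /ŋ/ → /ŋi/.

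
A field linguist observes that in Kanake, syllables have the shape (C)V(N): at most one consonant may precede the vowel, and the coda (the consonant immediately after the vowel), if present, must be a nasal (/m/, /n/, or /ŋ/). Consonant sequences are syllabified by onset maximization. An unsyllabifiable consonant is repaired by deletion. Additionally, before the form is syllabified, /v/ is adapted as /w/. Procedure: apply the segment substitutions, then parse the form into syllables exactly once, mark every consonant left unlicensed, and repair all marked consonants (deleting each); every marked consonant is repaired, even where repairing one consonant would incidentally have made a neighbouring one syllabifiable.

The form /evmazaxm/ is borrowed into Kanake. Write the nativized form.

emaza

Substitution: /v/ → /w/, giving /ewmazaxm/.
Syllabifying with onset maximization leaves /w/, /x/, /m/ stranded (only a nasal (/m/, /n/, or /ŋ/) is licensed in coda position; onsets are limited to one consonant).
Deleting the stranded consonants removes /w/, /x/, /m/.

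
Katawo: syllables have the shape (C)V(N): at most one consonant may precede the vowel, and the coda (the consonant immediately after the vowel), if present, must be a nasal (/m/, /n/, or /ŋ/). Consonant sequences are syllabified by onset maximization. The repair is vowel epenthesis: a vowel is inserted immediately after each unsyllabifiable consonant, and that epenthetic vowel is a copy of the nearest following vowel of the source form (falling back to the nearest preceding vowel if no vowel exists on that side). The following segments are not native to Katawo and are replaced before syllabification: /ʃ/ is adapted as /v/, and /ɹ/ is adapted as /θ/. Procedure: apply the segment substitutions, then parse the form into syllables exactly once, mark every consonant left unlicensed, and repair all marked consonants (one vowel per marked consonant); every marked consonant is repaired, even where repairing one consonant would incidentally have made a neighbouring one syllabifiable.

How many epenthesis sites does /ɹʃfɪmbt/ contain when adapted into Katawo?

After substitution the input is /θvfɪmbt/.
The unsyllabifiable consonants are /θ/, /v/, /b/, /t/; each receives one epenthetic vowel.

4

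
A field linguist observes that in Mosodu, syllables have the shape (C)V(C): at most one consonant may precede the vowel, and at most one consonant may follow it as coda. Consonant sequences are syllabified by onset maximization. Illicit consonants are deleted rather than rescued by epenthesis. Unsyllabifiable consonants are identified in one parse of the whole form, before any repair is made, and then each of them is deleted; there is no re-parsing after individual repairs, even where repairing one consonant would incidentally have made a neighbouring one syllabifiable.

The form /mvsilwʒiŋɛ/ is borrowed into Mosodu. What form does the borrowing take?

silʒiŋɛ

Syllabifying with onset maximization leaves /m/, /v/, /w/ stranded (at most one coda consonant is licensed; onsets are limited to one consonant).
Each unlicensed consonant is deleted: /m/, /v/, /w/.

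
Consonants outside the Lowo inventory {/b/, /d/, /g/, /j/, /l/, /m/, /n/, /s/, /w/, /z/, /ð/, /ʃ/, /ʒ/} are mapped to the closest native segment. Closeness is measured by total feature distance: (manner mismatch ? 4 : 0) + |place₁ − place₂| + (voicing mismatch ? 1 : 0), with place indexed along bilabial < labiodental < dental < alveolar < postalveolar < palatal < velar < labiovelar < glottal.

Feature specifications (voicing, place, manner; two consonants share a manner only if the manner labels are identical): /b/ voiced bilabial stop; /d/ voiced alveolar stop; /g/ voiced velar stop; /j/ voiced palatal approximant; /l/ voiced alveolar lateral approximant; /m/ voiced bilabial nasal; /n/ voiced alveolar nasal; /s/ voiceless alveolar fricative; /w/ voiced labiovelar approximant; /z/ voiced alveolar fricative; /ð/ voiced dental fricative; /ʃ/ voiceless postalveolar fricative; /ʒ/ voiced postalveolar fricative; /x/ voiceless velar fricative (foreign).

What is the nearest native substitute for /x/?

/ʃ/ is closest: same manner (fricative), place distance 2 (velar→postalveolar), same voicing; total 2. Next closest is /s/ at distance 3.

ʃ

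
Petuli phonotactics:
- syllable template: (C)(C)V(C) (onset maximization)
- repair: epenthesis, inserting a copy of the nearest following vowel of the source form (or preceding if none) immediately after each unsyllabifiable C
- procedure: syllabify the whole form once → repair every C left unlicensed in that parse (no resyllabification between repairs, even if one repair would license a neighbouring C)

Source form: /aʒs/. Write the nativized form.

aʒsa

The consonants /s/ cannot be parsed into a legal (C)(C)V(C) syllable (at most one coda consonant is licensed; onsets may contain at most 2 consonants).
Epenthesis after each stranded consonant: /s/ → /sa/.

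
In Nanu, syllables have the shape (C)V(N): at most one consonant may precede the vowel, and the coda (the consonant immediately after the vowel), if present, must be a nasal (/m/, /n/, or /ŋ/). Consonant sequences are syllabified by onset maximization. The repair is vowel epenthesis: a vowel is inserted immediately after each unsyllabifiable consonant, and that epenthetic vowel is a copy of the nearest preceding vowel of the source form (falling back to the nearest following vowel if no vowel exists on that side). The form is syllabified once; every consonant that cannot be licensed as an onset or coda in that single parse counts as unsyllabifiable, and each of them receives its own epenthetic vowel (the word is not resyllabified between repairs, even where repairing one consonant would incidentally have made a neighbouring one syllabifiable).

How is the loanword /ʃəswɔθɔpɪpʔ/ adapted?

ʃəsəwɔθɔpɪpɪʔɪ

Under (C)V(N), the unsyllabifiable consonants are /s/, /p/, /ʔ/ (only a nasal (/m/, /n/, or /ŋ/) is licensed in coda position; onsets are limited to one consonant).
Inserting the epenthetic vowel yields /s/ → /sə/, /p/ → /pɪ/, /ʔ/ → /ʔɪ/.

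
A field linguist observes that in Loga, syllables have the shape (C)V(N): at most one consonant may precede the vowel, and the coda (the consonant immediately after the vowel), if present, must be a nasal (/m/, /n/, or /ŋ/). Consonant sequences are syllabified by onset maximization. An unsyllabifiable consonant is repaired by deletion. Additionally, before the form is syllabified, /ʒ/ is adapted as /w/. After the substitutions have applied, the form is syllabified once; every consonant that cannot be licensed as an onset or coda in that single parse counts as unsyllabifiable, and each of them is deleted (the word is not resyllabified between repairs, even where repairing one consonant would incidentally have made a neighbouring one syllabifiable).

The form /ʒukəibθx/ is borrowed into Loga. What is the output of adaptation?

wukəi

Substitution: /ʒ/ → /w/, giving /wukəibθx/.
The consonants /b/, /θ/, /x/ cannot be parsed into a legal (C)V(N) syllable (only a nasal (/m/, /n/, or /ŋ/) is licensed in coda position; onsets are limited to one consonant).
Deletion applies to /b/, /θ/, /x/.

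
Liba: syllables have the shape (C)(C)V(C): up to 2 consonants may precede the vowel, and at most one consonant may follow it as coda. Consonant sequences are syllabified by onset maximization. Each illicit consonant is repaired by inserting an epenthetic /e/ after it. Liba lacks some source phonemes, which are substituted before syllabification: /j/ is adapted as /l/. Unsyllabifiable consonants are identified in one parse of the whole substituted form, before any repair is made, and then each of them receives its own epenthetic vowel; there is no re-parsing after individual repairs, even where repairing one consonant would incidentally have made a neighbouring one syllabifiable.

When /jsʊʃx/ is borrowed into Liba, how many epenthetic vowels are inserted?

1

After substitution the input is /lsʊʃx/.
The unsyllabifiable consonants are /x/; each receives one epenthetic vowel.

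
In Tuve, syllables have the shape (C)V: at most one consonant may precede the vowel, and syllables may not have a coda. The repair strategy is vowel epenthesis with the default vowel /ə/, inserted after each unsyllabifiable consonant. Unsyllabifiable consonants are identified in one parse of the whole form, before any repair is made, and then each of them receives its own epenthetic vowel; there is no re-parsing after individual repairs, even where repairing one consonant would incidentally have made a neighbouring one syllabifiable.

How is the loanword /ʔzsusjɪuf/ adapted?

ʔəzəsusəjɪufə

Under (C)V, the unsyllabifiable consonants are /ʔ/, /z/, /s/, /f/ (no codas are permitted; onsets are limited to one consonant).
Inserting the epenthetic vowel yields /ʔ/ → /ʔə/, /z/ → /zə/, /s/ → /sə/, /f/ → /fə/.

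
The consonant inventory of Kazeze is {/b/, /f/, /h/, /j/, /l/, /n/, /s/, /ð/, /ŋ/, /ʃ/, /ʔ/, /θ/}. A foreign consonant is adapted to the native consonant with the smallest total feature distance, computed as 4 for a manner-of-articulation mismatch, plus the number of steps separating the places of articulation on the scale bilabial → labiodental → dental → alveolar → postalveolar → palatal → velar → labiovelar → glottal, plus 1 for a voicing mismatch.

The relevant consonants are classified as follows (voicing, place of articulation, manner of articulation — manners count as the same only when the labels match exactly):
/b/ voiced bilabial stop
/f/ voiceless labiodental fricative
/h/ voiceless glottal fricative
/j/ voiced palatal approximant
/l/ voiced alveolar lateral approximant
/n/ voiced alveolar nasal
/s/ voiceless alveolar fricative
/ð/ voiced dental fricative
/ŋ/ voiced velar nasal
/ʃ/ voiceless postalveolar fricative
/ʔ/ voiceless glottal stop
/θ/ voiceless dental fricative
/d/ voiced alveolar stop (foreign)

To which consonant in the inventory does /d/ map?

/b/ is closest: same manner (stop), place distance 3 (alveolar→bilabial), same voicing; total 3. Next closest is /l/ at distance 4.

b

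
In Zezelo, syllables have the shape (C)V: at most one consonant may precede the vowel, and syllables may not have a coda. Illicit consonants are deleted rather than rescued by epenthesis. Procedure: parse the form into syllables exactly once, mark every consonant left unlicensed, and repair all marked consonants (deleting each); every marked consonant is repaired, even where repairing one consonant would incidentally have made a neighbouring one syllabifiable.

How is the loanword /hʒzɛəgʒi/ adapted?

zɛəʒi

Syllabifying with onset maximization leaves /h/, /ʒ/, /g/ stranded (no codas are permitted; onsets are limited to one consonant).
Each unlicensed consonant is deleted: /h/, /ʒ/, /g/.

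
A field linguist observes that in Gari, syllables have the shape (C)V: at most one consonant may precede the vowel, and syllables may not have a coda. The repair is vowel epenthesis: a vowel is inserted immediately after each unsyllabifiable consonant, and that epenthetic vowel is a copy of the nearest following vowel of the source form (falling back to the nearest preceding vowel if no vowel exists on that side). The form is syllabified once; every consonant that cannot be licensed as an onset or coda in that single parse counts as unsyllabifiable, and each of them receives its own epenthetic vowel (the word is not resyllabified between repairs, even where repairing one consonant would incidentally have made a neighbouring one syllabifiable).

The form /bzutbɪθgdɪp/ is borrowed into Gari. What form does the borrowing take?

Syllabifying with onset maximization leaves /b/, /t/, /θ/, /g/, /p/ stranded (no codas are permitted; onsets are limited to one consonant).
Each unlicensed consonant becomes the onset of a new syllable: /b/ → /bu/, /t/ → /tɪ/, /θ/ → /θɪ/, /g/ → /gɪ/, /p/ → /pɪ/.

buzutɪbɪθɪgɪdɪpɪ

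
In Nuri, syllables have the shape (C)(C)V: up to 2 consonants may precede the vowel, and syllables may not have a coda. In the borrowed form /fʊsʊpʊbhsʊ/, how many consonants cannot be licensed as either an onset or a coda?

Under (C)(C)V, the unsyllabifiable consonants are /b/ (no codas are permitted; onsets may contain at most 2 consonants).

1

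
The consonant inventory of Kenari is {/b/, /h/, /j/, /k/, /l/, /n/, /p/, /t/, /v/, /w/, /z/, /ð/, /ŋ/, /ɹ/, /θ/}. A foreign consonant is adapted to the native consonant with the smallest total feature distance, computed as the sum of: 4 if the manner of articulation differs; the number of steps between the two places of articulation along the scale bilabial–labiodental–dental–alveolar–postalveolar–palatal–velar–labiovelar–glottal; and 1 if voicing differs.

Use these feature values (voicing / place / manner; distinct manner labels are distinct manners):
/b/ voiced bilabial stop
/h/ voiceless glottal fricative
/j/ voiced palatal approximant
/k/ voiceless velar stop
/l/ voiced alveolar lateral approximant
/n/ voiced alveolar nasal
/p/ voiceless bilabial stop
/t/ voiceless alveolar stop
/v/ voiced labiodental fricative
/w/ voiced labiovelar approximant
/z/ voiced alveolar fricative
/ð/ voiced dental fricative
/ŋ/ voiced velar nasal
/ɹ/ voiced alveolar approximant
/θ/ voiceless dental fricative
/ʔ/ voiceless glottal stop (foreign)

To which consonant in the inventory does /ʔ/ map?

/k/ is closest: same manner (stop), place distance 2 (glottal→velar), same voicing; total 2. Next closest is /h/ at distance 4.

k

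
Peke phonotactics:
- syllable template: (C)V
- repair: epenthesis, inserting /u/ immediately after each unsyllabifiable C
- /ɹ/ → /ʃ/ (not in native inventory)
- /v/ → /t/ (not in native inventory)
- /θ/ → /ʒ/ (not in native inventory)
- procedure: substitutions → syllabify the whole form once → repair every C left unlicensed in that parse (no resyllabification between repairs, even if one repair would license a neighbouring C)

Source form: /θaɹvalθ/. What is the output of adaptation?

ʒaʃutaluʒu

Substitution: /θ/ → /ʒ/, /ɹ/ → /ʃ/, /v/ → /t/, giving /ʒaʃtalʒ/.
Under (C)V, the unsyllabifiable consonants are /ʃ/, /l/, /ʒ/ (no codas are permitted; onsets are limited to one consonant).
Inserting the epenthetic vowel yields /ʃ/ → /ʃu/, /l/ → /lu/, /ʒ/ → /ʒu/.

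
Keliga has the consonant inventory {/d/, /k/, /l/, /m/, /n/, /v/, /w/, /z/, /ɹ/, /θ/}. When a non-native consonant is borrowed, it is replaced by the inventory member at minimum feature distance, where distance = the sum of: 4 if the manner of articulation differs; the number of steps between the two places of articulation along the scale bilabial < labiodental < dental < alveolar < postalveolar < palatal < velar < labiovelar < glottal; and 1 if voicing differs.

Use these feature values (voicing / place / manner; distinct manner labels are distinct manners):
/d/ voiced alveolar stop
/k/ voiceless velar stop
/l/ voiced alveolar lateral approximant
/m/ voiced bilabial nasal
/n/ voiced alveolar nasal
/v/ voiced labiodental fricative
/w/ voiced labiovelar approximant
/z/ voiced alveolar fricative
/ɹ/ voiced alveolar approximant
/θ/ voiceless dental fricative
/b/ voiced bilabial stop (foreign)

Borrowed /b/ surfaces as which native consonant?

/d/ is closest: same manner (stop), place distance 3 (bilabial→alveolar), same voicing; total 3. Next closest is /m/ at distance 4.

d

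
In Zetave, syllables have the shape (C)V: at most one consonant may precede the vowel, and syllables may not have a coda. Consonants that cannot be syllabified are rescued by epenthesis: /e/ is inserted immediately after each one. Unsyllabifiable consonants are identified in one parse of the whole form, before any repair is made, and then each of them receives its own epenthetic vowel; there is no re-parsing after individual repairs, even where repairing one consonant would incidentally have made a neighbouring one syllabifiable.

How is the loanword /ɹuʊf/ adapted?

Under (C)V, the unsyllabifiable consonants are /f/ (no codas are permitted; onsets are limited to one consonant).
Epenthesis after each stranded consonant: /f/ → /fe/.

ɹuʊfe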